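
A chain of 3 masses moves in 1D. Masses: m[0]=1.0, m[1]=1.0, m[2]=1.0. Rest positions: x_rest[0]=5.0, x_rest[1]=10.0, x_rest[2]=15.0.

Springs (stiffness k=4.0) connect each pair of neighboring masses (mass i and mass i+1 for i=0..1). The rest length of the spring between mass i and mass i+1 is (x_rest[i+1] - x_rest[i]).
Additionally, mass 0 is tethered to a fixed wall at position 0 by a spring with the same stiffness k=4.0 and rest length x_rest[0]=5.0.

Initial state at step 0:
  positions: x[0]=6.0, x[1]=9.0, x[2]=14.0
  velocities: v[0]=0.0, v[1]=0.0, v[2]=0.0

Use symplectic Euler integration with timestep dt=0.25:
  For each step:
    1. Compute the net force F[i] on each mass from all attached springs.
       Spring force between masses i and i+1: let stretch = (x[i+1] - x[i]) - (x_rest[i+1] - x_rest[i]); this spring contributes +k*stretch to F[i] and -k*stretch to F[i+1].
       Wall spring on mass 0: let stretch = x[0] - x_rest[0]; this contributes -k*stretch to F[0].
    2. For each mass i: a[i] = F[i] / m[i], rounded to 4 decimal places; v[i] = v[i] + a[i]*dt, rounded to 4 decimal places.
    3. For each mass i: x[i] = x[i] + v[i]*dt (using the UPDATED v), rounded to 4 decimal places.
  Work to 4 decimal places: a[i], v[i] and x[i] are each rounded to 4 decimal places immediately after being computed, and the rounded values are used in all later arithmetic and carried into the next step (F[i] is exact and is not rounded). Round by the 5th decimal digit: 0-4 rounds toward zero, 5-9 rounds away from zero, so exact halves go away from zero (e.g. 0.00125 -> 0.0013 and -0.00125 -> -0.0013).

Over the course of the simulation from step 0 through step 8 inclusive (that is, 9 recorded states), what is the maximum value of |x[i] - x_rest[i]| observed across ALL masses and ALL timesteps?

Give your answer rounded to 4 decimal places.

Answer: 1.3594

Derivation:
Step 0: x=[6.0000 9.0000 14.0000] v=[0.0000 0.0000 0.0000]
Step 1: x=[5.2500 9.5000 14.0000] v=[-3.0000 2.0000 0.0000]
Step 2: x=[4.2500 10.0625 14.1250] v=[-4.0000 2.2500 0.5000]
Step 3: x=[3.6406 10.1875 14.4844] v=[-2.4375 0.5000 1.4375]
Step 4: x=[3.7578 9.7500 15.0196] v=[0.4688 -1.7500 2.1406]
Step 5: x=[4.4336 9.1319 15.4874] v=[2.7032 -2.4726 1.8710]
Step 6: x=[5.1756 8.9281 15.6163] v=[2.9679 -0.8154 0.5155]
Step 7: x=[5.5618 9.4582 15.3231] v=[1.5448 2.1203 -1.1727]
Step 8: x=[5.5317 10.4804 14.8137] v=[-0.1206 4.0888 -2.0376]
Max displacement = 1.3594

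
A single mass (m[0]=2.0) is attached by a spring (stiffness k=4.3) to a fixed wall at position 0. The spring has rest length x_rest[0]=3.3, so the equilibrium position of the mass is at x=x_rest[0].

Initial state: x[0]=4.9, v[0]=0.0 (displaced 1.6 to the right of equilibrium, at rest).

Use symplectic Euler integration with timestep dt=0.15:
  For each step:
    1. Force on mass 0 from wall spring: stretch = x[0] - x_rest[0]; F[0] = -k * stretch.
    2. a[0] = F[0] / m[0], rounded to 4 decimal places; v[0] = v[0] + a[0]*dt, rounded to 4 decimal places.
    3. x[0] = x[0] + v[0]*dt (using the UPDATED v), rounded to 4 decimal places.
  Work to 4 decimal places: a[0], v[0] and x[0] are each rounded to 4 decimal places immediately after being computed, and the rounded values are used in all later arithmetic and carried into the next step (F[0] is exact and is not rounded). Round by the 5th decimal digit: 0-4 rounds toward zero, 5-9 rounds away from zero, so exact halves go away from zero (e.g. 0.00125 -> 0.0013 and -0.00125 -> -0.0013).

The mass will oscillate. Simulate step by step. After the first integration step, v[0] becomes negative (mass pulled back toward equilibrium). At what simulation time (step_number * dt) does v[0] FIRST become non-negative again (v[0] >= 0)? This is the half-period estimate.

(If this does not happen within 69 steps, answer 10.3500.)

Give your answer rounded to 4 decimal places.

Answer: 2.2500

Derivation:
Step 0: x=[4.9000] v=[0.0000]
Step 1: x=[4.8226] v=[-0.5160]
Step 2: x=[4.6716] v=[-1.0070]
Step 3: x=[4.4542] v=[-1.4493]
Step 4: x=[4.1810] v=[-1.8215]
Step 5: x=[3.8652] v=[-2.1056]
Step 6: x=[3.5220] v=[-2.2879]
Step 7: x=[3.1681] v=[-2.3595]
Step 8: x=[2.8206] v=[-2.3170]
Step 9: x=[2.4962] v=[-2.1624]
Step 10: x=[2.2107] v=[-1.9032]
Step 11: x=[1.9779] v=[-1.5519]
Step 12: x=[1.8091] v=[-1.1255]
Step 13: x=[1.7124] v=[-0.6447]
Step 14: x=[1.6925] v=[-0.1327]
Step 15: x=[1.7504] v=[0.3857]
First v>=0 after going negative at step 15, time=2.2500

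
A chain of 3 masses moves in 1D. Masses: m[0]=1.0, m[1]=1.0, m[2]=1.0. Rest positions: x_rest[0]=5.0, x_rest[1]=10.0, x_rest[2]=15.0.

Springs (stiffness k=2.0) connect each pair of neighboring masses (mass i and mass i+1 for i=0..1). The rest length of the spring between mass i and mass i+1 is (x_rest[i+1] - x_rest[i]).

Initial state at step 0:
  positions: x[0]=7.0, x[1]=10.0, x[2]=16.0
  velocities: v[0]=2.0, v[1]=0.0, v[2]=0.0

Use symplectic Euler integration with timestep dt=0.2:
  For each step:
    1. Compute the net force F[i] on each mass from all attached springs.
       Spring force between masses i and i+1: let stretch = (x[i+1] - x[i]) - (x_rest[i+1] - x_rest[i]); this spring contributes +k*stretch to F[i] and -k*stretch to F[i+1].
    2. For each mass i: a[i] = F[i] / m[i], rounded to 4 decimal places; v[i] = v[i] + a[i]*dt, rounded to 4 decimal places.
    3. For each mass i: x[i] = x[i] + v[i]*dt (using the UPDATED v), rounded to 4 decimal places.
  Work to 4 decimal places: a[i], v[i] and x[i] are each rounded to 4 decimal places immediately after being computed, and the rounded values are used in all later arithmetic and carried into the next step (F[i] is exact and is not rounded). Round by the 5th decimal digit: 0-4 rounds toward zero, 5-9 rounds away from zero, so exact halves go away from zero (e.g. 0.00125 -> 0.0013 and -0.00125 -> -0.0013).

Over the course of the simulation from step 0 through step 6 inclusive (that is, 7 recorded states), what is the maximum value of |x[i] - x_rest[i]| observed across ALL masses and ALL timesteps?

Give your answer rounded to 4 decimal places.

Answer: 2.7804

Derivation:
Step 0: x=[7.0000 10.0000 16.0000] v=[2.0000 0.0000 0.0000]
Step 1: x=[7.2400 10.2400 15.9200] v=[1.2000 1.2000 -0.4000]
Step 2: x=[7.3200 10.6944 15.7856] v=[0.4000 2.2720 -0.6720]
Step 3: x=[7.2700 11.2861 15.6439] v=[-0.2502 2.9587 -0.7085]
Step 4: x=[7.1412 11.9052 15.5536] v=[-0.6438 3.0954 -0.4516]
Step 5: x=[6.9936 12.4350 15.5714] v=[-0.7382 2.6492 0.0890]
Step 6: x=[6.8813 12.7804 15.7383] v=[-0.5616 1.7272 0.8344]
Max displacement = 2.7804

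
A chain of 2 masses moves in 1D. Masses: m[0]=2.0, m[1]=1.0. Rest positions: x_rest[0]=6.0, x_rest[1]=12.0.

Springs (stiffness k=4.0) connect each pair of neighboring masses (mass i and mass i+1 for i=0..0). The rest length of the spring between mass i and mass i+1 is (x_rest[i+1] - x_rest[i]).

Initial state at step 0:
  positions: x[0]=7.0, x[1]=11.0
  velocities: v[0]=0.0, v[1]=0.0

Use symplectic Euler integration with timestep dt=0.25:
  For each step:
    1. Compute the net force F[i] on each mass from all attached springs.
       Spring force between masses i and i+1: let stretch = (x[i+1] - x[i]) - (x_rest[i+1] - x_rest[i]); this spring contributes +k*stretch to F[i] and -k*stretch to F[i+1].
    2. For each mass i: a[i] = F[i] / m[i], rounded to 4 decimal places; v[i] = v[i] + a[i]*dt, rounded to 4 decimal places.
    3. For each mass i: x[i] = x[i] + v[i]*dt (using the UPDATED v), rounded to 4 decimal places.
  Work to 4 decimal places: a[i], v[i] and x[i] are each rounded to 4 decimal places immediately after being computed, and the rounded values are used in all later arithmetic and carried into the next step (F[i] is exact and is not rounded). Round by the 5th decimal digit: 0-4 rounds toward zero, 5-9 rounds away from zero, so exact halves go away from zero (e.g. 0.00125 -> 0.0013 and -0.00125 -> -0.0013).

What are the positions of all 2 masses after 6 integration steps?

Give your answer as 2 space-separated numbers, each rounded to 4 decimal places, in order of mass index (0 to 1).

Step 0: x=[7.0000 11.0000] v=[0.0000 0.0000]
Step 1: x=[6.7500 11.5000] v=[-1.0000 2.0000]
Step 2: x=[6.3438 12.3125] v=[-1.6250 3.2500]
Step 3: x=[5.9336 13.1328] v=[-1.6407 3.2813]
Step 4: x=[5.6733 13.6533] v=[-1.0411 2.0821]
Step 5: x=[5.6605 13.6788] v=[-0.0511 0.1021]
Step 6: x=[5.9000 13.1998] v=[0.9581 -1.9162]

Answer: 5.9000 13.1998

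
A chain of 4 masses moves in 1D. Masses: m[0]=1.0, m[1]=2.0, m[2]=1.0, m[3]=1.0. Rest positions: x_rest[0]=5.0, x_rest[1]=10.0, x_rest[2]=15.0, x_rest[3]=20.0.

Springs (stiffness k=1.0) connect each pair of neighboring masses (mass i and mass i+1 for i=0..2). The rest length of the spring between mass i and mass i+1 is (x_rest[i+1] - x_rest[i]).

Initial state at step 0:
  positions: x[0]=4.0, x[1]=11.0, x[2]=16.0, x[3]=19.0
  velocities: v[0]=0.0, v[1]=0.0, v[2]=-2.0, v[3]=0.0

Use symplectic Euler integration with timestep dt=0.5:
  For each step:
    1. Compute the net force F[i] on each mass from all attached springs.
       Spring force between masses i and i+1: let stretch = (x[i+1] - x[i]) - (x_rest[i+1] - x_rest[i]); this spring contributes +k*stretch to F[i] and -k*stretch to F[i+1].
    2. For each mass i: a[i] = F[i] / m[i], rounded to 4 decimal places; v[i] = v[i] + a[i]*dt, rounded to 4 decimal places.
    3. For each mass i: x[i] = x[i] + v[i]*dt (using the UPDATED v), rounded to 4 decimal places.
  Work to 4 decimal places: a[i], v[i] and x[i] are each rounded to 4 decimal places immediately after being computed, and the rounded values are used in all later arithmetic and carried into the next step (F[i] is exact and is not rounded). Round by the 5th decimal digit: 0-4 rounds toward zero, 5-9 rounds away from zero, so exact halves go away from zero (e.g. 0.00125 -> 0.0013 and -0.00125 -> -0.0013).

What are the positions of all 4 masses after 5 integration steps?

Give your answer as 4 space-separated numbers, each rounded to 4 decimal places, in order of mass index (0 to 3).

Answer: 6.1149 8.2569 14.4333 18.9386

Derivation:
Step 0: x=[4.0000 11.0000 16.0000 19.0000] v=[0.0000 0.0000 -2.0000 0.0000]
Step 1: x=[4.5000 10.7500 14.5000 19.5000] v=[1.0000 -0.5000 -3.0000 1.0000]
Step 2: x=[5.3125 10.1875 13.3125 20.0000] v=[1.6250 -1.1250 -2.3750 1.0000]
Step 3: x=[6.0938 9.4063 13.0156 20.0782] v=[1.5625 -1.5625 -0.5938 0.1563]
Step 4: x=[6.4532 8.6622 13.5821 19.6407] v=[0.7188 -1.4883 1.1329 -0.8750]
Step 5: x=[6.1149 8.2569 14.4333 18.9386] v=[-0.6767 -0.8106 1.7023 -1.4043]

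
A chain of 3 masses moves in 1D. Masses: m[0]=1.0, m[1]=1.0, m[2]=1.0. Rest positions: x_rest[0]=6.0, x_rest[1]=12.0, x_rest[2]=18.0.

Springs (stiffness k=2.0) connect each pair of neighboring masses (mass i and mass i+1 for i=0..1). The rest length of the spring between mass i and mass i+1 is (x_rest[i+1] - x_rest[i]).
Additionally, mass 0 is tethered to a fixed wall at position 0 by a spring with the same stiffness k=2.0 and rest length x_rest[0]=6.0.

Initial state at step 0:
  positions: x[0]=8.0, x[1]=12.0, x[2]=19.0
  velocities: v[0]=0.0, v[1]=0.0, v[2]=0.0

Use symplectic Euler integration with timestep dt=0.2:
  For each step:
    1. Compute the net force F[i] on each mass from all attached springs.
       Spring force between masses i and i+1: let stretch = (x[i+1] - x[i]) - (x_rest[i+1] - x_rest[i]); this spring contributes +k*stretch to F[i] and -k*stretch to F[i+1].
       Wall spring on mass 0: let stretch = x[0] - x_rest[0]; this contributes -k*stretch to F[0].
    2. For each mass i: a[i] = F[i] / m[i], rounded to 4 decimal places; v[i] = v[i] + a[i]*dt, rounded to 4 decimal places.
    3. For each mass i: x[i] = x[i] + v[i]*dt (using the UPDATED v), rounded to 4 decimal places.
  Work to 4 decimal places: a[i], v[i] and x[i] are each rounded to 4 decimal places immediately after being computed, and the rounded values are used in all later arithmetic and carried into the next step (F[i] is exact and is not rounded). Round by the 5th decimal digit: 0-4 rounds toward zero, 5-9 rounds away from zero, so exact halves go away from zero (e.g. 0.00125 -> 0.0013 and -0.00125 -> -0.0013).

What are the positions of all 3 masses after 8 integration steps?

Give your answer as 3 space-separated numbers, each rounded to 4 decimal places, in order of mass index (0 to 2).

Answer: 5.2631 12.4787 18.8521

Derivation:
Step 0: x=[8.0000 12.0000 19.0000] v=[0.0000 0.0000 0.0000]
Step 1: x=[7.6800 12.2400 18.9200] v=[-1.6000 1.2000 -0.4000]
Step 2: x=[7.1104 12.6496 18.7856] v=[-2.8480 2.0480 -0.6720]
Step 3: x=[6.4151 13.1069 18.6403] v=[-3.4765 2.2867 -0.7264]
Step 4: x=[5.7419 13.4716 18.5323] v=[-3.3658 1.8233 -0.5398]
Step 5: x=[5.2278 13.6227 18.4995] v=[-2.5707 0.7557 -0.1641]
Step 6: x=[4.9670 13.4924 18.5565] v=[-1.3039 -0.6515 0.2852]
Step 7: x=[4.9909 13.0852 18.6884] v=[0.1195 -2.0360 0.6596]
Step 8: x=[5.2631 12.4787 18.8521] v=[1.3609 -3.0324 0.8183]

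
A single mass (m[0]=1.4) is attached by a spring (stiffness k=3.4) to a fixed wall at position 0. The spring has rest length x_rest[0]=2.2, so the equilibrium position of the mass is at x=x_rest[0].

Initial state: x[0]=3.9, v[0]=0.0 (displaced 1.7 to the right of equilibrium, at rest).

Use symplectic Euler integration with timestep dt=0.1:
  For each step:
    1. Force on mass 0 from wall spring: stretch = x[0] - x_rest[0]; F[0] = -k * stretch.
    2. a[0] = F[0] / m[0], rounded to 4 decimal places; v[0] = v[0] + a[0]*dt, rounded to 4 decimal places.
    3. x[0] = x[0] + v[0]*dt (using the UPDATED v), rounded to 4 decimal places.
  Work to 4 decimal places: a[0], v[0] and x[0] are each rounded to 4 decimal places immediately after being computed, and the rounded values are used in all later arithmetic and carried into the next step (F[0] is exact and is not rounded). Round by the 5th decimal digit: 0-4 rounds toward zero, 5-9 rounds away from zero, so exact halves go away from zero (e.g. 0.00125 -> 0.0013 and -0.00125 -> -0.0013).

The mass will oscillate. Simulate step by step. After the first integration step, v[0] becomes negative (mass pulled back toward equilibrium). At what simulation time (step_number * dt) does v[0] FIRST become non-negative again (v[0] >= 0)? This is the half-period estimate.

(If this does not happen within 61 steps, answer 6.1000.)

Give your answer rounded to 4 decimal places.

Step 0: x=[3.9000] v=[0.0000]
Step 1: x=[3.8587] v=[-0.4129]
Step 2: x=[3.7771] v=[-0.8157]
Step 3: x=[3.6572] v=[-1.1987]
Step 4: x=[3.5019] v=[-1.5526]
Step 5: x=[3.3150] v=[-1.8688]
Step 6: x=[3.1010] v=[-2.1396]
Step 7: x=[2.8652] v=[-2.3584]
Step 8: x=[2.6132] v=[-2.5200]
Step 9: x=[2.3512] v=[-2.6204]
Step 10: x=[2.0855] v=[-2.6571]
Step 11: x=[1.8226] v=[-2.6293]
Step 12: x=[1.5688] v=[-2.5377]
Step 13: x=[1.3304] v=[-2.3844]
Step 14: x=[1.1131] v=[-2.1732]
Step 15: x=[0.9222] v=[-1.9092]
Step 16: x=[0.7623] v=[-1.5989]
Step 17: x=[0.6373] v=[-1.2497]
Step 18: x=[0.5503] v=[-0.8702]
Step 19: x=[0.5033] v=[-0.4696]
Step 20: x=[0.4976] v=[-0.0575]
Step 21: x=[0.5332] v=[0.3559]
First v>=0 after going negative at step 21, time=2.1000

Answer: 2.1000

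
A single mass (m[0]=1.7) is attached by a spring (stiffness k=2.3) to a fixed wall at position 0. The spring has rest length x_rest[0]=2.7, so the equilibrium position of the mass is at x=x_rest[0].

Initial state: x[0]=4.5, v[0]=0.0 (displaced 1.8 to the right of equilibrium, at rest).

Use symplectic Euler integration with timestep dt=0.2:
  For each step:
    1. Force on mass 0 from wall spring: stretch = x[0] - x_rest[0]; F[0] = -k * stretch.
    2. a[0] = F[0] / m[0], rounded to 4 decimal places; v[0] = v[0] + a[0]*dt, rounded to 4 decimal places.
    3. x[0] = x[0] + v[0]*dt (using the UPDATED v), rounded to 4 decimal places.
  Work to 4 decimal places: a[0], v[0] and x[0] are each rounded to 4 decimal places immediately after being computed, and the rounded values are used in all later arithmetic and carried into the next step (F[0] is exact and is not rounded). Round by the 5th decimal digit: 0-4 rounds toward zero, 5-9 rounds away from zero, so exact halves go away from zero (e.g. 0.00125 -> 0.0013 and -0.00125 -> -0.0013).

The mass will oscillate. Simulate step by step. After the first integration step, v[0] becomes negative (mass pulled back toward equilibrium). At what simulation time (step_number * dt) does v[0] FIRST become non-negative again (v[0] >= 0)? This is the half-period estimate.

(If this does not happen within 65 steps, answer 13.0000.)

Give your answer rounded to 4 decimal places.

Answer: 2.8000

Derivation:
Step 0: x=[4.5000] v=[0.0000]
Step 1: x=[4.4026] v=[-0.4871]
Step 2: x=[4.2130] v=[-0.9478]
Step 3: x=[3.9416] v=[-1.3572]
Step 4: x=[3.6030] v=[-1.6932]
Step 5: x=[3.2155] v=[-1.9375]
Step 6: x=[2.8001] v=[-2.0770]
Step 7: x=[2.3793] v=[-2.1041]
Step 8: x=[1.9758] v=[-2.0173]
Step 9: x=[1.6115] v=[-1.8213]
Step 10: x=[1.3061] v=[-1.5268]
Step 11: x=[1.0762] v=[-1.1496]
Step 12: x=[0.9342] v=[-0.7102]
Step 13: x=[0.8877] v=[-0.2324]
Step 14: x=[0.9393] v=[0.2580]
First v>=0 after going negative at step 14, time=2.8000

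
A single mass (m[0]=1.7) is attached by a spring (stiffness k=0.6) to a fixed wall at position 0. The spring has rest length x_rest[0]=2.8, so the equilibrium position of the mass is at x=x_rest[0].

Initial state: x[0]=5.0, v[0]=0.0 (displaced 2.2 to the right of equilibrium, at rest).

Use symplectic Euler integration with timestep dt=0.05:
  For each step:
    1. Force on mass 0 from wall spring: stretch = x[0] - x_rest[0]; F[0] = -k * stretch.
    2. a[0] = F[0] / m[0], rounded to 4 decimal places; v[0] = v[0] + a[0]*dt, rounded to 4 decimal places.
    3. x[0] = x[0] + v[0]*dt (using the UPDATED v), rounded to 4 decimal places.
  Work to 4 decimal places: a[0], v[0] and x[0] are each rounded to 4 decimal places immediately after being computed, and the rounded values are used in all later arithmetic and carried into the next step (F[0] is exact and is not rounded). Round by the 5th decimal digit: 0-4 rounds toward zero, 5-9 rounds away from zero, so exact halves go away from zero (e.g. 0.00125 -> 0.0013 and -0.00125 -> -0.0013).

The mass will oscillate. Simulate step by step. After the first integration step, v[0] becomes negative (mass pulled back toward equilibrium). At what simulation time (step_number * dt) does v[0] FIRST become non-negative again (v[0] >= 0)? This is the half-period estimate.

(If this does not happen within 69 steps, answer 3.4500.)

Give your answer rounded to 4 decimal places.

Answer: 3.4500

Derivation:
Step 0: x=[5.0000] v=[0.0000]
Step 1: x=[4.9981] v=[-0.0388]
Step 2: x=[4.9942] v=[-0.0776]
Step 3: x=[4.9884] v=[-0.1163]
Step 4: x=[4.9807] v=[-0.1549]
Step 5: x=[4.9710] v=[-0.1934]
Step 6: x=[4.9594] v=[-0.2317]
Step 7: x=[4.9459] v=[-0.2698]
Step 8: x=[4.9305] v=[-0.3077]
Step 9: x=[4.9132] v=[-0.3453]
Step 10: x=[4.8941] v=[-0.3826]
Step 11: x=[4.8731] v=[-0.4196]
Step 12: x=[4.8503] v=[-0.4562]
Step 13: x=[4.8257] v=[-0.4924]
Step 14: x=[4.7993] v=[-0.5282]
Step 15: x=[4.7711] v=[-0.5635]
Step 16: x=[4.7412] v=[-0.5983]
Step 17: x=[4.7096] v=[-0.6326]
Step 18: x=[4.6763] v=[-0.6663]
Step 19: x=[4.6413] v=[-0.6994]
Step 20: x=[4.6047] v=[-0.7319]
Step 21: x=[4.5665] v=[-0.7638]
Step 22: x=[4.5268] v=[-0.7950]
Step 23: x=[4.4855] v=[-0.8255]
Step 24: x=[4.4427] v=[-0.8552]
Step 25: x=[4.3985] v=[-0.8842]
Step 26: x=[4.3529] v=[-0.9124]
Step 27: x=[4.3059] v=[-0.9398]
Step 28: x=[4.2576] v=[-0.9664]
Step 29: x=[4.2080] v=[-0.9921]
Step 30: x=[4.1572] v=[-1.0169]
Step 31: x=[4.1052] v=[-1.0409]
Step 32: x=[4.0520] v=[-1.0639]
Step 33: x=[3.9977] v=[-1.0860]
Step 34: x=[3.9423] v=[-1.1071]
Step 35: x=[3.8859] v=[-1.1273]
Step 36: x=[3.8286] v=[-1.1465]
Step 37: x=[3.7704] v=[-1.1647]
Step 38: x=[3.7113] v=[-1.1818]
Step 39: x=[3.6514] v=[-1.1979]
Step 40: x=[3.5908] v=[-1.2129]
Step 41: x=[3.5295] v=[-1.2269]
Step 42: x=[3.4675] v=[-1.2398]
Step 43: x=[3.4049] v=[-1.2516]
Step 44: x=[3.3418] v=[-1.2623]
Step 45: x=[3.2782] v=[-1.2719]
Step 46: x=[3.2142] v=[-1.2803]
Step 47: x=[3.1498] v=[-1.2876]
Step 48: x=[3.0851] v=[-1.2938]
Step 49: x=[3.0202] v=[-1.2988]
Step 50: x=[2.9551] v=[-1.3027]
Step 51: x=[2.8898] v=[-1.3054]
Step 52: x=[2.8245] v=[-1.3070]
Step 53: x=[2.7591] v=[-1.3074]
Step 54: x=[2.6938] v=[-1.3067]
Step 55: x=[2.6286] v=[-1.3048]
Step 56: x=[2.5635] v=[-1.3018]
Step 57: x=[2.4986] v=[-1.2976]
Step 58: x=[2.4340] v=[-1.2923]
Step 59: x=[2.3697] v=[-1.2858]
Step 60: x=[2.3058] v=[-1.2782]
Step 61: x=[2.2423] v=[-1.2695]
Step 62: x=[2.1793] v=[-1.2597]
Step 63: x=[2.1169] v=[-1.2487]
Step 64: x=[2.0551] v=[-1.2366]
Step 65: x=[1.9939] v=[-1.2235]
Step 66: x=[1.9334] v=[-1.2093]
Step 67: x=[1.8737] v=[-1.1940]
Step 68: x=[1.8148] v=[-1.1777]
Step 69: x=[1.7568] v=[-1.1603]
v[0] did not become non-negative within 69 steps; using fallback time=3.4500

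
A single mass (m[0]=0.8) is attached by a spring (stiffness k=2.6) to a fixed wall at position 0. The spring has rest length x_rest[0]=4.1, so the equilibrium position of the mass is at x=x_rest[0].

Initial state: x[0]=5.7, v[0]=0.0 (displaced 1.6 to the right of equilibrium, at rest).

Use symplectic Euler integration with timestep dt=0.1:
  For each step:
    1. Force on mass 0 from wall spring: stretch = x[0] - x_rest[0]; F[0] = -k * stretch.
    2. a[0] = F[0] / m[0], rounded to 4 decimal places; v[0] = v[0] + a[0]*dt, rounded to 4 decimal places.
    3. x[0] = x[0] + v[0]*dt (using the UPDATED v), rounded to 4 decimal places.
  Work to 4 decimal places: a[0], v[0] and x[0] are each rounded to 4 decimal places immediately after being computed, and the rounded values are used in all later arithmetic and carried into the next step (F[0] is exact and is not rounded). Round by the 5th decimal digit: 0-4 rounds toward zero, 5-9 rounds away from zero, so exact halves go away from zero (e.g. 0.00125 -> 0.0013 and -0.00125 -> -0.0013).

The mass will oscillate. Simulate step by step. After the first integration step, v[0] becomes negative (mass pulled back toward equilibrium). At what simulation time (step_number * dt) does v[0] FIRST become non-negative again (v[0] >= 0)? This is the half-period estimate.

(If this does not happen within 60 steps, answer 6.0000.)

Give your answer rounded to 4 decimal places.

Answer: 1.8000

Derivation:
Step 0: x=[5.7000] v=[0.0000]
Step 1: x=[5.6480] v=[-0.5200]
Step 2: x=[5.5457] v=[-1.0231]
Step 3: x=[5.3964] v=[-1.4930]
Step 4: x=[5.2050] v=[-1.9143]
Step 5: x=[4.9777] v=[-2.2734]
Step 6: x=[4.7218] v=[-2.5587]
Step 7: x=[4.4457] v=[-2.7608]
Step 8: x=[4.1584] v=[-2.8732]
Step 9: x=[3.8692] v=[-2.8922]
Step 10: x=[3.5875] v=[-2.8172]
Step 11: x=[3.3224] v=[-2.6506]
Step 12: x=[3.0826] v=[-2.3979]
Step 13: x=[2.8759] v=[-2.0672]
Step 14: x=[2.7090] v=[-1.6694]
Step 15: x=[2.5873] v=[-1.2173]
Step 16: x=[2.5147] v=[-0.7257]
Step 17: x=[2.4937] v=[-0.2105]
Step 18: x=[2.5249] v=[0.3116]
First v>=0 after going negative at step 18, time=1.8000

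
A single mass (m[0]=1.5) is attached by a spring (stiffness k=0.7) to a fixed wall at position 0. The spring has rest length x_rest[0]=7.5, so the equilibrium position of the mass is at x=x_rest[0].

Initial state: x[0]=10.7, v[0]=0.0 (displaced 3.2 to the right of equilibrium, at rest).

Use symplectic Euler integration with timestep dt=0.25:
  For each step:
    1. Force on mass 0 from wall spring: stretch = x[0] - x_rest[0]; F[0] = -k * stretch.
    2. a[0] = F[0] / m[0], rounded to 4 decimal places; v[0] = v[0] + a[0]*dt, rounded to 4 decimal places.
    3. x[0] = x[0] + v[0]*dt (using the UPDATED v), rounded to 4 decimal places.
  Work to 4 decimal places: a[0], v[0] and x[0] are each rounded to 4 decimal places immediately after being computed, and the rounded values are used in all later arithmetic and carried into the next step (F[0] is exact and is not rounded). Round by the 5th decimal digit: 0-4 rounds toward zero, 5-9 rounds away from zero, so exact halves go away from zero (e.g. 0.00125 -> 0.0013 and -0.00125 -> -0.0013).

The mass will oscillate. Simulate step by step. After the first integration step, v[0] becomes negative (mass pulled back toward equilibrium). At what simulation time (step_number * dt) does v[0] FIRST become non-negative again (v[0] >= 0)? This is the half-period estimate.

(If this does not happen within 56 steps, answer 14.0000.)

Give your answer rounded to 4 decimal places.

Answer: 4.7500

Derivation:
Step 0: x=[10.7000] v=[0.0000]
Step 1: x=[10.6067] v=[-0.3733]
Step 2: x=[10.4228] v=[-0.7358]
Step 3: x=[10.1536] v=[-1.0768]
Step 4: x=[9.8070] v=[-1.3864]
Step 5: x=[9.3931] v=[-1.6556]
Step 6: x=[8.9240] v=[-1.8765]
Step 7: x=[8.4134] v=[-2.0426]
Step 8: x=[7.8761] v=[-2.1492]
Step 9: x=[7.3278] v=[-2.1931]
Step 10: x=[6.7846] v=[-2.1730]
Step 11: x=[6.2622] v=[-2.0895]
Step 12: x=[5.7759] v=[-1.9451]
Step 13: x=[5.3399] v=[-1.7440]
Step 14: x=[4.9669] v=[-1.4920]
Step 15: x=[4.6678] v=[-1.1965]
Step 16: x=[4.4513] v=[-0.8661]
Step 17: x=[4.3237] v=[-0.5104]
Step 18: x=[4.2888] v=[-0.1398]
Step 19: x=[4.3475] v=[0.2349]
First v>=0 after going negative at step 19, time=4.7500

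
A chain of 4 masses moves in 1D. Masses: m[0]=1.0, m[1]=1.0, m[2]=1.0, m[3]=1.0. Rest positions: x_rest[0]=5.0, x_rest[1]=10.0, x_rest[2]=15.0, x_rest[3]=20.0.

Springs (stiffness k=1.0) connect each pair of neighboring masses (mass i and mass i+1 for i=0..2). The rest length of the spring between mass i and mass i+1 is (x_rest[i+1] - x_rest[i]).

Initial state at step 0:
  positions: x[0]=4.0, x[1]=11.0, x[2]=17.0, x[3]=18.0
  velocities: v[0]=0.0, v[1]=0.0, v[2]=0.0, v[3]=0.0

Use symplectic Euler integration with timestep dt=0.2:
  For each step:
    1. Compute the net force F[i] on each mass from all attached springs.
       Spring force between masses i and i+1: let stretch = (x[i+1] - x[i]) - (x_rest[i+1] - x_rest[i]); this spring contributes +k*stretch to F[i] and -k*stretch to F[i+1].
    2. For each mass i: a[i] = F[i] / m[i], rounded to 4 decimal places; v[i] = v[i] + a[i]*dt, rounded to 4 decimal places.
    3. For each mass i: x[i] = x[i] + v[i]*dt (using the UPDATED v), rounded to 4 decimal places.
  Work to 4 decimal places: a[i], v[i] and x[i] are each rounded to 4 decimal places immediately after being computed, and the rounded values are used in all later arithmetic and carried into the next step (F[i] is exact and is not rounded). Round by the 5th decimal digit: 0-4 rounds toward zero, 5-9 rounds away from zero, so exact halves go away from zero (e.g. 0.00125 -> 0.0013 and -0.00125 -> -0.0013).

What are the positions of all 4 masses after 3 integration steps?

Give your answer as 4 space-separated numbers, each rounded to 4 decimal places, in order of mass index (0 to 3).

Step 0: x=[4.0000 11.0000 17.0000 18.0000] v=[0.0000 0.0000 0.0000 0.0000]
Step 1: x=[4.0800 10.9600 16.8000 18.1600] v=[0.4000 -0.2000 -1.0000 0.8000]
Step 2: x=[4.2352 10.8784 16.4208 18.4656] v=[0.7760 -0.4080 -1.8960 1.5280]
Step 3: x=[4.4561 10.7528 15.9017 18.8894] v=[1.1046 -0.6282 -2.5955 2.1190]

Answer: 4.4561 10.7528 15.9017 18.8894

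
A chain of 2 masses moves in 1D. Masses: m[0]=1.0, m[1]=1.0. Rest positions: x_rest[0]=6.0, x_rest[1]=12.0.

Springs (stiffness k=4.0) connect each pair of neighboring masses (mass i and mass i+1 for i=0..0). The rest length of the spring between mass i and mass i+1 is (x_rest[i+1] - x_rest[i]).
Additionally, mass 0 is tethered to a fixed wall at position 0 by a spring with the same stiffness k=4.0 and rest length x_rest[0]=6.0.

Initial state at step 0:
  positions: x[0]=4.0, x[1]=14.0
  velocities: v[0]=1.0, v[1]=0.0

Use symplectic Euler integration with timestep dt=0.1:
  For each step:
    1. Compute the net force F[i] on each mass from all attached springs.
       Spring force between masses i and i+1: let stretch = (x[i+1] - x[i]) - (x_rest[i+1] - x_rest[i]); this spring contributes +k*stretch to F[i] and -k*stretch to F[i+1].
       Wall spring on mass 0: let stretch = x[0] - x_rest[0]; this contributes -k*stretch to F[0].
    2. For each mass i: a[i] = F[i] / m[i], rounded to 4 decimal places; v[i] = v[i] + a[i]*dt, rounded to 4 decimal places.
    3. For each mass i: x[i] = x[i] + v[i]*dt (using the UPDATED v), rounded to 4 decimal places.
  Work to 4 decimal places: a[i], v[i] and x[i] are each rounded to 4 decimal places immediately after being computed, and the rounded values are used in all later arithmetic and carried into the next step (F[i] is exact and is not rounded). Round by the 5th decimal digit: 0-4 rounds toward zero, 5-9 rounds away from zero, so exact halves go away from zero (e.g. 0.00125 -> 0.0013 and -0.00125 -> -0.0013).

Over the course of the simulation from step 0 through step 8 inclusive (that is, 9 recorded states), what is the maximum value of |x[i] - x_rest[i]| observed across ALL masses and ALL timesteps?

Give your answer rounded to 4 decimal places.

Step 0: x=[4.0000 14.0000] v=[1.0000 0.0000]
Step 1: x=[4.3400 13.8400] v=[3.4000 -1.6000]
Step 2: x=[4.8864 13.5400] v=[5.4640 -3.0000]
Step 3: x=[5.5835 13.1339] v=[6.9709 -4.0614]
Step 4: x=[6.3593 12.6657] v=[7.7577 -4.6816]
Step 5: x=[7.1330 12.1853] v=[7.7365 -4.8042]
Step 6: x=[7.8234 11.7428] v=[6.9042 -4.4251]
Step 7: x=[8.3577 11.3835] v=[5.3426 -3.5929]
Step 8: x=[8.6787 11.1432] v=[3.2098 -2.4032]
Max displacement = 2.6787

Answer: 2.6787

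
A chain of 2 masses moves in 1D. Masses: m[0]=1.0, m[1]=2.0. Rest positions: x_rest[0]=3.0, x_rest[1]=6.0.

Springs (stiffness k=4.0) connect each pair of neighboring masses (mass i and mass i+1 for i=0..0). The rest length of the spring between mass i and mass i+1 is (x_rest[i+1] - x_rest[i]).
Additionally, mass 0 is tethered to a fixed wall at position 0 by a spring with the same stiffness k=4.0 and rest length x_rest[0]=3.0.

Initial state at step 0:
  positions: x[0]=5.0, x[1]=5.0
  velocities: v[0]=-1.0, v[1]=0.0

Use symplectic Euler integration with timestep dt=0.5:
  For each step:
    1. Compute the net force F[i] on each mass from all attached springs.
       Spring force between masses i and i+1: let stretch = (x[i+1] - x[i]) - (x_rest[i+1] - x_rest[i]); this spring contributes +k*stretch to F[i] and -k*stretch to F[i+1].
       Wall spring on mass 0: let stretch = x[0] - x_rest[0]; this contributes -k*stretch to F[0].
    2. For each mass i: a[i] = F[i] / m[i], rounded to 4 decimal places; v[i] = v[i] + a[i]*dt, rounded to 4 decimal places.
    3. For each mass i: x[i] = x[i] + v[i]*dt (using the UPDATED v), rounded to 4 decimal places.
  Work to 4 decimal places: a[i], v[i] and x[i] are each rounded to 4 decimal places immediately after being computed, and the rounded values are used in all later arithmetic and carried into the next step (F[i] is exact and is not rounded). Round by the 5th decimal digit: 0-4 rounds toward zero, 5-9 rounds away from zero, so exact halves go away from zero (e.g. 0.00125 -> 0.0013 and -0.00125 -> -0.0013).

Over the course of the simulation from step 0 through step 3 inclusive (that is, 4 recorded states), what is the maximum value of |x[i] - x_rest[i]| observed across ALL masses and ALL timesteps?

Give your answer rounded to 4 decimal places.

Step 0: x=[5.0000 5.0000] v=[-1.0000 0.0000]
Step 1: x=[-0.5000 6.5000] v=[-11.0000 3.0000]
Step 2: x=[1.5000 6.0000] v=[4.0000 -1.0000]
Step 3: x=[6.5000 4.7500] v=[10.0000 -2.5000]
Max displacement = 3.5000

Answer: 3.5000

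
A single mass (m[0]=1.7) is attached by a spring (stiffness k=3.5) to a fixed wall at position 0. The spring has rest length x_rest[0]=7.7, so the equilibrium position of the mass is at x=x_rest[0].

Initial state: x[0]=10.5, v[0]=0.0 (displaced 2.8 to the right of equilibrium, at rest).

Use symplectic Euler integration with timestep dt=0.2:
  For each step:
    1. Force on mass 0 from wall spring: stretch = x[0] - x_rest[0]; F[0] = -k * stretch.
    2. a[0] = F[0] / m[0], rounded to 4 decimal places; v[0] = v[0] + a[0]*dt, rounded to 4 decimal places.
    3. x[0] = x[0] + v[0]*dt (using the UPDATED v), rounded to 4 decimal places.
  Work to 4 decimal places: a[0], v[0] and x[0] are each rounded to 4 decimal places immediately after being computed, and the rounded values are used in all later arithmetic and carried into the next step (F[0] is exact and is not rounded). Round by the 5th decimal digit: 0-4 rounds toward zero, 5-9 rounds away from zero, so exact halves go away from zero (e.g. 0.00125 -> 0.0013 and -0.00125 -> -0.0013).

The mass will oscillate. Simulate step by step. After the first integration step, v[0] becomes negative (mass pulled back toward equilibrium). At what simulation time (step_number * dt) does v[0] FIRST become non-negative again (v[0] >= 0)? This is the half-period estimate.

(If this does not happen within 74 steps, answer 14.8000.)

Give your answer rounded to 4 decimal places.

Step 0: x=[10.5000] v=[0.0000]
Step 1: x=[10.2694] v=[-1.1529]
Step 2: x=[9.8272] v=[-2.2109]
Step 3: x=[9.2098] v=[-3.0868]
Step 4: x=[8.4681] v=[-3.7085]
Step 5: x=[7.6631] v=[-4.0248]
Step 6: x=[6.8612] v=[-4.0096]
Step 7: x=[6.1284] v=[-3.6642]
Step 8: x=[5.5250] v=[-3.0171]
Step 9: x=[5.1007] v=[-2.1215]
Step 10: x=[4.8905] v=[-1.0512]
Step 11: x=[4.9116] v=[0.1057]
First v>=0 after going negative at step 11, time=2.2000

Answer: 2.2000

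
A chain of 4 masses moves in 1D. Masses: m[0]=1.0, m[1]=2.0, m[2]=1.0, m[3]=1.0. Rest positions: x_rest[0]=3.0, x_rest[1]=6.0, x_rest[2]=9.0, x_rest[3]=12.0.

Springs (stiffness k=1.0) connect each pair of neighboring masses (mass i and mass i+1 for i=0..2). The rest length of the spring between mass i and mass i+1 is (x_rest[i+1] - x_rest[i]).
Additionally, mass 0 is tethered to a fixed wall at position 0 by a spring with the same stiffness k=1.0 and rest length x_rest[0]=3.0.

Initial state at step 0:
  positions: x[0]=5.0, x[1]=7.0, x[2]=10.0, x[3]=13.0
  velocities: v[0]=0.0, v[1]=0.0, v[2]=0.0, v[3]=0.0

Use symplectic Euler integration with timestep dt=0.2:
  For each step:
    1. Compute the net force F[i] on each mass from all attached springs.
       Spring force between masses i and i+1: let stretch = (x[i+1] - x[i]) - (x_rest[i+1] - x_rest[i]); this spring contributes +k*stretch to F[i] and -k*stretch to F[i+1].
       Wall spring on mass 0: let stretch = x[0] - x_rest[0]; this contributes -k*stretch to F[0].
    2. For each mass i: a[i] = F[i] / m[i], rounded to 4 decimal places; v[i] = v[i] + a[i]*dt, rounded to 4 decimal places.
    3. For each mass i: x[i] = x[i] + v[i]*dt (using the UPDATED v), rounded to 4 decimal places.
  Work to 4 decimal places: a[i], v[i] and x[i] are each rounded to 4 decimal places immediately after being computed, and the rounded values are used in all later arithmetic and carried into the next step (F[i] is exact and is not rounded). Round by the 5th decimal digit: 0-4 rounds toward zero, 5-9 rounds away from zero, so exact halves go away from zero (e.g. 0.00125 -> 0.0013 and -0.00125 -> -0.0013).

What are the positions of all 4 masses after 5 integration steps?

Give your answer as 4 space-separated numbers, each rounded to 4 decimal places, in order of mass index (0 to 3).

Step 0: x=[5.0000 7.0000 10.0000 13.0000] v=[0.0000 0.0000 0.0000 0.0000]
Step 1: x=[4.8800 7.0200 10.0000 13.0000] v=[-0.6000 0.1000 0.0000 0.0000]
Step 2: x=[4.6504 7.0568 10.0008 13.0000] v=[-1.1480 0.1840 0.0040 0.0000]
Step 3: x=[4.3310 7.1044 10.0038 13.0000] v=[-1.5968 0.2378 0.0150 0.0002]
Step 4: x=[3.9493 7.1545 10.0107 13.0002] v=[-1.9083 0.2504 0.0344 0.0010]
Step 5: x=[3.5379 7.1976 10.0229 13.0008] v=[-2.0571 0.2155 0.0611 0.0031]

Answer: 3.5379 7.1976 10.0229 13.0008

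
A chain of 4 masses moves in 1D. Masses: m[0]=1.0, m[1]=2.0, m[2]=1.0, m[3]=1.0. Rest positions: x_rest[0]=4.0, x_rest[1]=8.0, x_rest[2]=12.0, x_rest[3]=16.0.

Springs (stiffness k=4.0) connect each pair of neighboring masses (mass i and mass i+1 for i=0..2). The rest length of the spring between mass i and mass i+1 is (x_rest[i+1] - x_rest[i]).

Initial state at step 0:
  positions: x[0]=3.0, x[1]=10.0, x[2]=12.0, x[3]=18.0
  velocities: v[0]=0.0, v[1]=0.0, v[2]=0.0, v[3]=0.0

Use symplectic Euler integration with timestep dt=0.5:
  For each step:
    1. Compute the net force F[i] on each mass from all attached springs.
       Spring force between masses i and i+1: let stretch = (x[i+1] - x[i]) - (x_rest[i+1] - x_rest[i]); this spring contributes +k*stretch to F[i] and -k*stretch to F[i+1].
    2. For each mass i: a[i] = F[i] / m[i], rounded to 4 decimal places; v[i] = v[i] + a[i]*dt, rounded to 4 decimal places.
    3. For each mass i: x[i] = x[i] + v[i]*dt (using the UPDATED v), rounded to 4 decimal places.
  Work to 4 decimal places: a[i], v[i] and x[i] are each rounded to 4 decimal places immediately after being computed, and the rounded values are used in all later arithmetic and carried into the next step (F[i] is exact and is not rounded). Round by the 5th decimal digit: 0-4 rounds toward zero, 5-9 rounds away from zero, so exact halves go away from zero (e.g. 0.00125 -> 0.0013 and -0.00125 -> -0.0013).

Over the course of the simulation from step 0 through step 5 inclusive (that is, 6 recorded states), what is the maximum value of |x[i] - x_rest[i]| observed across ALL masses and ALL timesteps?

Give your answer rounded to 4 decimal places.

Answer: 4.0000

Derivation:
Step 0: x=[3.0000 10.0000 12.0000 18.0000] v=[0.0000 0.0000 0.0000 0.0000]
Step 1: x=[6.0000 7.5000 16.0000 16.0000] v=[6.0000 -5.0000 8.0000 -4.0000]
Step 2: x=[6.5000 8.5000 11.5000 18.0000] v=[1.0000 2.0000 -9.0000 4.0000]
Step 3: x=[5.0000 10.0000 10.5000 17.5000] v=[-3.0000 3.0000 -2.0000 -1.0000]
Step 4: x=[4.5000 9.2500 16.0000 14.0000] v=[-1.0000 -1.5000 11.0000 -7.0000]
Step 5: x=[4.7500 9.5000 12.7500 16.5000] v=[0.5000 0.5000 -6.5000 5.0000]
Max displacement = 4.0000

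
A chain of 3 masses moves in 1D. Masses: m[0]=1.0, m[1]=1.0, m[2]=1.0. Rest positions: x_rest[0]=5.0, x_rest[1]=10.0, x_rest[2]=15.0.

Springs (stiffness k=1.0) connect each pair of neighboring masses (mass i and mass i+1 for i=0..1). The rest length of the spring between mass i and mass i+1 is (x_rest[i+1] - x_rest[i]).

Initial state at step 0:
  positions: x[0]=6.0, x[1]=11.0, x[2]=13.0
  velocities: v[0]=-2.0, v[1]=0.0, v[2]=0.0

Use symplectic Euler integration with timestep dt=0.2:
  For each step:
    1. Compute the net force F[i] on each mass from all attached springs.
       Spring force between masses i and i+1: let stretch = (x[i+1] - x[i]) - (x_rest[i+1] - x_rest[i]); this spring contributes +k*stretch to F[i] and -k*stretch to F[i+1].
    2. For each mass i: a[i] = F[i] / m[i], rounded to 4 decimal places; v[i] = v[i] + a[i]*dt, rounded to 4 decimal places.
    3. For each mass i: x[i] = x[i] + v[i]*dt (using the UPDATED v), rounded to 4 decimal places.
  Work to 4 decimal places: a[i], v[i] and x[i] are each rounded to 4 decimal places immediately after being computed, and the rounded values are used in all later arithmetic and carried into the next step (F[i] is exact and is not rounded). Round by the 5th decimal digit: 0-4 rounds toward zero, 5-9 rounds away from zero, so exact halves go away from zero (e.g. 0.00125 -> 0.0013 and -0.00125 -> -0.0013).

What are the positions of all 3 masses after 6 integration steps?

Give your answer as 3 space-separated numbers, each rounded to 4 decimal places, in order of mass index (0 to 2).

Answer: 3.8169 8.8915 14.8917

Derivation:
Step 0: x=[6.0000 11.0000 13.0000] v=[-2.0000 0.0000 0.0000]
Step 1: x=[5.6000 10.8800 13.1200] v=[-2.0000 -0.6000 0.6000]
Step 2: x=[5.2112 10.6384 13.3504] v=[-1.9440 -1.2080 1.1520]
Step 3: x=[4.8395 10.2882 13.6723] v=[-1.8586 -1.7510 1.6096]
Step 4: x=[4.4857 9.8554 14.0589] v=[-1.7689 -2.1639 1.9328]
Step 5: x=[4.1467 9.3760 14.4773] v=[-1.6950 -2.3971 2.0921]
Step 6: x=[3.8169 8.8915 14.8917] v=[-1.6491 -2.4227 2.0718]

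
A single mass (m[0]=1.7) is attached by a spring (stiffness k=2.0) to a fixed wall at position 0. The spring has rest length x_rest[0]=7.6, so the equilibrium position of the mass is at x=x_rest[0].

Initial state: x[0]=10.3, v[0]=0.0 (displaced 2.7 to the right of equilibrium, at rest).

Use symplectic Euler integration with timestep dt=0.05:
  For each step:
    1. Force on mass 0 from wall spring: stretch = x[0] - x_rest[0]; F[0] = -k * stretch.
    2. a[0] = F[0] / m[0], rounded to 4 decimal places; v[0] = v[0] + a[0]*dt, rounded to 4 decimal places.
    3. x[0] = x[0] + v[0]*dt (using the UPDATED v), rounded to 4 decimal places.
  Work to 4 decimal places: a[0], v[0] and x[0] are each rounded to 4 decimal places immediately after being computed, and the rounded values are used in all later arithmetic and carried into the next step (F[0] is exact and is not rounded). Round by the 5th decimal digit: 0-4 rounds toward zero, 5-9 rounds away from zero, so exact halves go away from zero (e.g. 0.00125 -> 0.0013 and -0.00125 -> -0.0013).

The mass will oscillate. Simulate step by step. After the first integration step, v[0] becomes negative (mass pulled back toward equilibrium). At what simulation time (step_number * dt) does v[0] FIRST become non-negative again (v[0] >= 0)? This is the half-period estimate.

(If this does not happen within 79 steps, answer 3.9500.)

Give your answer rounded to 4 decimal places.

Step 0: x=[10.3000] v=[0.0000]
Step 1: x=[10.2921] v=[-0.1588]
Step 2: x=[10.2762] v=[-0.3172]
Step 3: x=[10.2525] v=[-0.4746]
Step 4: x=[10.2210] v=[-0.6306]
Step 5: x=[10.1818] v=[-0.7848]
Step 6: x=[10.1350] v=[-0.9367]
Step 7: x=[10.0807] v=[-1.0858]
Step 8: x=[10.0191] v=[-1.2317]
Step 9: x=[9.9504] v=[-1.3740]
Step 10: x=[9.8748] v=[-1.5123]
Step 11: x=[9.7925] v=[-1.6461]
Step 12: x=[9.7037] v=[-1.7751]
Step 13: x=[9.6088] v=[-1.8988]
Step 14: x=[9.5080] v=[-2.0170]
Step 15: x=[9.4015] v=[-2.1292]
Step 16: x=[9.2897] v=[-2.2352]
Step 17: x=[9.1730] v=[-2.3346]
Step 18: x=[9.0516] v=[-2.4271]
Step 19: x=[8.9260] v=[-2.5125]
Step 20: x=[8.7965] v=[-2.5905]
Step 21: x=[8.6635] v=[-2.6609]
Step 22: x=[8.5273] v=[-2.7235]
Step 23: x=[8.3884] v=[-2.7780]
Step 24: x=[8.2472] v=[-2.8244]
Step 25: x=[8.1041] v=[-2.8625]
Step 26: x=[7.9595] v=[-2.8922]
Step 27: x=[7.8138] v=[-2.9133]
Step 28: x=[7.6675] v=[-2.9259]
Step 29: x=[7.5210] v=[-2.9299]
Step 30: x=[7.3747] v=[-2.9253]
Step 31: x=[7.2291] v=[-2.9120]
Step 32: x=[7.0846] v=[-2.8902]
Step 33: x=[6.9416] v=[-2.8599]
Step 34: x=[6.8005] v=[-2.8212]
Step 35: x=[6.6618] v=[-2.7742]
Step 36: x=[6.5259] v=[-2.7190]
Step 37: x=[6.3931] v=[-2.6558]
Step 38: x=[6.2639] v=[-2.5848]
Step 39: x=[6.1386] v=[-2.5062]
Step 40: x=[6.0176] v=[-2.4202]
Step 41: x=[5.9012] v=[-2.3271]
Step 42: x=[5.7898] v=[-2.2272]
Step 43: x=[5.6838] v=[-2.1207]
Step 44: x=[5.5834] v=[-2.0080]
Step 45: x=[5.4889] v=[-1.8894]
Step 46: x=[5.4006] v=[-1.7652]
Step 47: x=[5.3188] v=[-1.6358]
Step 48: x=[5.2437] v=[-1.5016]
Step 49: x=[5.1756] v=[-1.3630]
Step 50: x=[5.1146] v=[-1.2204]
Step 51: x=[5.0609] v=[-1.0742]
Step 52: x=[5.0147] v=[-0.9248]
Step 53: x=[4.9761] v=[-0.7727]
Step 54: x=[4.9452] v=[-0.6184]
Step 55: x=[4.9221] v=[-0.4622]
Step 56: x=[4.9069] v=[-0.3047]
Step 57: x=[4.8996] v=[-0.1463]
Step 58: x=[4.9002] v=[0.0125]
First v>=0 after going negative at step 58, time=2.9000

Answer: 2.9000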